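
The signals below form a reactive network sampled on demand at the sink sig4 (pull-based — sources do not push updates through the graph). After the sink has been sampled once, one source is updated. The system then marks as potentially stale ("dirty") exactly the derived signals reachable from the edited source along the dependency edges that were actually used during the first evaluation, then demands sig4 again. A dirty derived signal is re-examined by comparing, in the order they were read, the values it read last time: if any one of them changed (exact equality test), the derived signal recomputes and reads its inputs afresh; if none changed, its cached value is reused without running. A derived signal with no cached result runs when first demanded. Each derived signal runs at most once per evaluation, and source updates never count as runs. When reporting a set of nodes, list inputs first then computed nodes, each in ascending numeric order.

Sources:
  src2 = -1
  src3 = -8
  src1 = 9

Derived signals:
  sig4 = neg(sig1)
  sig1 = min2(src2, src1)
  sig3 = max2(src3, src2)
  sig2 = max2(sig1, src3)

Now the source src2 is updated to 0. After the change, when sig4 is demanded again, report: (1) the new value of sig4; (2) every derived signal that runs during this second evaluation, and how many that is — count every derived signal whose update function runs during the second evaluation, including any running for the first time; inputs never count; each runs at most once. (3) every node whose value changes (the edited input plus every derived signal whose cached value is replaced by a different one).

Initial pass — values computed on the first demand:
  sig1 = min2(-1, 9) = -1
  sig4 = neg(-1) = 1

Second demand — change propagation:
  sig1: re-runs because src2 -1->0; new result 0.
  sig4: re-runs because sig1 -1->0; new result 0.

sig4 now evaluates to 0.
Run set: sig1, sig4 (2 run).
Changed values: src2, sig1, sig4.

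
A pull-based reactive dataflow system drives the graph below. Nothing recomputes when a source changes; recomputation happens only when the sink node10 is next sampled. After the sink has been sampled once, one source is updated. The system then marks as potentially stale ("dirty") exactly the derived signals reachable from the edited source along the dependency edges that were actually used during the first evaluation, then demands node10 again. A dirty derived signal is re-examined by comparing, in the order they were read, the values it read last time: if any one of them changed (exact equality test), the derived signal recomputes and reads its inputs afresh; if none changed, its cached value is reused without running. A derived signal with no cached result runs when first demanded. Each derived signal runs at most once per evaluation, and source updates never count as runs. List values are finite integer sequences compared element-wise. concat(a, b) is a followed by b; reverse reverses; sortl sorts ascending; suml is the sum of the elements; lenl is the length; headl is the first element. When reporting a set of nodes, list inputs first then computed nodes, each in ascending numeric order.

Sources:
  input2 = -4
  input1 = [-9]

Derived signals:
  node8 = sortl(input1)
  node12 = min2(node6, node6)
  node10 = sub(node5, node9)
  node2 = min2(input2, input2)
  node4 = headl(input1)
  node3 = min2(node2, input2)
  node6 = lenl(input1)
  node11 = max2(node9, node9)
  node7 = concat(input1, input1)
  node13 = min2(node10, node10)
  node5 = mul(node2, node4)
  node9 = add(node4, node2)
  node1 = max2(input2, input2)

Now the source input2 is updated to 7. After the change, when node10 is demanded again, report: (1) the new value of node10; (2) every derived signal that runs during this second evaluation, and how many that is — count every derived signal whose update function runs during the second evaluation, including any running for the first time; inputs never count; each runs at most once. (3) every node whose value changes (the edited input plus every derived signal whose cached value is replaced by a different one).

New value of node10: -61.
Derived signals that run: node2, node5, node9, node10 — 4 in total.
Values that change: input2, node2, node5, node9, node10.

First evaluation (everything demanded from the output):
  node2 = min2(-4, -4) = -4
  node4 = headl([-9]) = -9
  node5 = mul(-4, -9) = 36
  node9 = add(-9, -4) = -13
  node10 = sub(36, -13) = 49

Propagation after the edit:
  node2: runs — input2 -4->7; input2 -4->7; result 7.
  node5: runs — node2 -4->7; result -63.
  node9: runs — node2 -4->7; result -2.
  node10: runs — node5 36->-63; node9 -13->-2; result -61.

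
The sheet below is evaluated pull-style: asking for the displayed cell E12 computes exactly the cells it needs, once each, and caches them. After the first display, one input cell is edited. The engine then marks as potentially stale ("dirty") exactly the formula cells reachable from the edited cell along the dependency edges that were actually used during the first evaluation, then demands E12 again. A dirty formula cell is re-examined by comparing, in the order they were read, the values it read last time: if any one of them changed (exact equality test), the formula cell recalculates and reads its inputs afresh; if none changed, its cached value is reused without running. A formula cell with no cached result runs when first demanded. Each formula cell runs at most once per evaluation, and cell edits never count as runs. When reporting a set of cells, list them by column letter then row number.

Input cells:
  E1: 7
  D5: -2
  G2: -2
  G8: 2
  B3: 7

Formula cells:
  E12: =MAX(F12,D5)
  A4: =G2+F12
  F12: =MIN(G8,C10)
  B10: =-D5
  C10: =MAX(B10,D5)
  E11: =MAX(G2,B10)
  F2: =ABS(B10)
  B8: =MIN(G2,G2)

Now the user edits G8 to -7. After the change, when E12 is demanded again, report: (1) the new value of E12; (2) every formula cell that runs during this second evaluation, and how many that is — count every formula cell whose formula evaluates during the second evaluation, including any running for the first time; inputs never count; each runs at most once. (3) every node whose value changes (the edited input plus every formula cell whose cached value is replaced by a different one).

Demanding E12 again yields -2.
2 formula cells run: E12, F12.
The nodes whose values change: E12, F12, G8.

First demand of the output computes:
  B10 = -(-2) = 2
  C10 = MAX(2, -2) = 2
  F12 = MIN(2, 2) = 2
  E12 = MAX(2, -2) = 2

After the edit, cleaning proceeds:
  F12: a read changed (G8 2->-7) — executes, giving -7.
  E12: a read changed (F12 2->-7) — executes, giving -2.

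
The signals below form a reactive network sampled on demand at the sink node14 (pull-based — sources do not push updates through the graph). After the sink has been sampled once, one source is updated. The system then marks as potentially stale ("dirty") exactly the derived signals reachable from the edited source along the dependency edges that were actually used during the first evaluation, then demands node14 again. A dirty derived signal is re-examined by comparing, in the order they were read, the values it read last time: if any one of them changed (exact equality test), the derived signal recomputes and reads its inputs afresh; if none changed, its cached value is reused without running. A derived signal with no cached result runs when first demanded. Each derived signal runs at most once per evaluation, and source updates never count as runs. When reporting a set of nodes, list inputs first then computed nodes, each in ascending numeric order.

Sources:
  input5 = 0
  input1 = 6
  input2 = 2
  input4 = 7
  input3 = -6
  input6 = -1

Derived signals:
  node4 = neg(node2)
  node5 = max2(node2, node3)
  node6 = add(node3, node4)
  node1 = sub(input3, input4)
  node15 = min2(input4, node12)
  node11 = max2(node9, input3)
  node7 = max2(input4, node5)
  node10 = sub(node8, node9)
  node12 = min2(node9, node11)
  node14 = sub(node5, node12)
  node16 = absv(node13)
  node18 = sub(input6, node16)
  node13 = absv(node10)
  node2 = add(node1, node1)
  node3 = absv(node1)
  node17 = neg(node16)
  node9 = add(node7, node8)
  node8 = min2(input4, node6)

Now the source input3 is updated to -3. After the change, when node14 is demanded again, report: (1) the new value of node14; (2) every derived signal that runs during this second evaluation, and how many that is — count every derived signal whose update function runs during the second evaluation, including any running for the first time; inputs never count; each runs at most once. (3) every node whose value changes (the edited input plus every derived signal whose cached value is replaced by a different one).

Initial pass — values computed on the first demand:
  node1 = sub(-6, 7) = -13
  node2 = add(-13, -13) = -26
  node3 = absv(-13) = 13
  node4 = neg(-26) = 26
  node5 = max2(-26, 13) = 13
  node6 = add(13, 26) = 39
  node7 = max2(7, 13) = 13
  node8 = min2(7, 39) = 7
  node9 = add(13, 7) = 20
  node11 = max2(20, -6) = 20
  node12 = min2(20, 20) = 20
  node14 = sub(13, 20) = -7

Second demand — change propagation:
  node1: re-runs because input3 -6->-3; new result -10.
  node2: re-runs because node1 -13->-10; node1 -13->-10; new result -20.
  node3: re-runs because node1 -13->-10; new result 10.
  node4: re-runs because node2 -26->-20; new result 20.
  node5: re-runs because node2 -26->-20; node3 13->10; new result 10.
  node6: re-runs because node3 13->10; node4 26->20; new result 30.
  node7: re-runs because node5 13->10; new result 10.
  node8: re-runs because node6 39->30; new result 7 (unchanged).
  node9: re-runs because node7 13->10; new result 17.
  node11: re-runs because node9 20->17; input3 -6->-3; new result 17.
  node12: re-runs because node9 20->17; node11 20->17; new result 17.
  node14: re-runs because node5 13->10; node12 20->17; new result -7 (unchanged).

node14 now evaluates to -7.
Run set: node1, node2, node3, node4, node5, node6, node7, node8, node9, node11, node12, node14 (12 run).
Changed values: input3, node1, node2, node3, node4, node5, node6, node7, node9, node11, node12.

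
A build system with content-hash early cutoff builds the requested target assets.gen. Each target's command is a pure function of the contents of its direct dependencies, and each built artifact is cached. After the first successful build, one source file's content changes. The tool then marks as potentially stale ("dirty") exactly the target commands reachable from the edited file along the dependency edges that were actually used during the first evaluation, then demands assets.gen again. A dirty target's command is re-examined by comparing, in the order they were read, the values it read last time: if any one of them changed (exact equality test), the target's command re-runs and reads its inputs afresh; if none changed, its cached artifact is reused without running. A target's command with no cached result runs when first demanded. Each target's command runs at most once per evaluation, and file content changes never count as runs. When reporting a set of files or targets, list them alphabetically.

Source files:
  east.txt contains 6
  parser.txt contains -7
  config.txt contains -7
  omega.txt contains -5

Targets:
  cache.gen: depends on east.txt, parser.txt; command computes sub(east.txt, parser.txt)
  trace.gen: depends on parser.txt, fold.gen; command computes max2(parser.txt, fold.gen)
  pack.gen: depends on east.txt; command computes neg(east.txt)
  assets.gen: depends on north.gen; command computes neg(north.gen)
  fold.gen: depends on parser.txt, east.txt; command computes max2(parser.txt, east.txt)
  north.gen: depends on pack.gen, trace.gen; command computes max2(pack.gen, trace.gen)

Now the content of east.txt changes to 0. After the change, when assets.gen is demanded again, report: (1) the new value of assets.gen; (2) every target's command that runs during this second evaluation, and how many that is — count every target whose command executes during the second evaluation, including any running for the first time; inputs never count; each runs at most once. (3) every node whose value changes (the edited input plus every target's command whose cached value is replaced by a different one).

New value of assets.gen: 0.
Target commands that run: assets.gen, fold.gen, north.gen, pack.gen, trace.gen — 5 in total.
Values that change: assets.gen, east.txt, fold.gen, north.gen, pack.gen, trace.gen.

First evaluation (everything demanded from the output):
  fold.gen = max2(-7, 6) = 6
  pack.gen = neg(6) = -6
  trace.gen = max2(-7, 6) = 6
  north.gen = max2(-6, 6) = 6
  assets.gen = neg(6) = -6

Propagation after the edit:
  fold.gen: runs — east.txt 6->0; result 0.
  pack.gen: runs — east.txt 6->0; result 0.
  trace.gen: runs — fold.gen 6->0; result 0.
  north.gen: runs — pack.gen -6->0; trace.gen 6->0; result 0.
  assets.gen: runs — north.gen 6->0; result 0.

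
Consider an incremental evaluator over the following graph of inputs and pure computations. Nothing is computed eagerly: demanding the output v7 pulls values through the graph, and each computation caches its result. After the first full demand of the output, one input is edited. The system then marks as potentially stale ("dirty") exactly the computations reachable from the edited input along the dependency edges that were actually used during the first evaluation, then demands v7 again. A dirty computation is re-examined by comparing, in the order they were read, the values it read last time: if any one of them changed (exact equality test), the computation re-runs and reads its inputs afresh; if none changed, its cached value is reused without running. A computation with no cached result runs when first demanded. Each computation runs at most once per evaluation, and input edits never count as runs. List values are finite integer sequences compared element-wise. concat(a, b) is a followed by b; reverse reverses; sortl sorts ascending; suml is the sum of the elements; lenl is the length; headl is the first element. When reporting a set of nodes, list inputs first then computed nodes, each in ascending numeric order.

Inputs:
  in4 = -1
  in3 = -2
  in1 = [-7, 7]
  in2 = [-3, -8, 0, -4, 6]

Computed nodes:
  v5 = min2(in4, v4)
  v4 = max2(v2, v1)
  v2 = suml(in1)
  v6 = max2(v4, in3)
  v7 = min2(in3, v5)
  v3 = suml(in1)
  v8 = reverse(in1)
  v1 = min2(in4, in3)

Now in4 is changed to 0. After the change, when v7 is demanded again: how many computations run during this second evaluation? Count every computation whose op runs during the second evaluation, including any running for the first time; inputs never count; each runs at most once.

Run set: v1, v5, v7 (3 run).
The important point: at v4 every value read last time is unchanged, so the dirty flag clears without a run.

Initial pass — values computed on the first demand:
  v1 = min2(-1, -2) = -2
  v2 = suml([-7, 7]) = 0
  v4 = max2(0, -2) = 0
  v5 = min2(-1, 0) = -1
  v7 = min2(-2, -1) = -2

Second demand — change propagation:
  v1: re-runs because in4 -1->0; new result -2 (unchanged).
  v4: re-examined; everything it read last time is the same (v2 unchanged, v1 unchanged) — cache 0 kept, no run.
  v5: re-runs because in4 -1->0; new result 0.
  v7: re-runs because v5 -1->0; new result -2 (unchanged).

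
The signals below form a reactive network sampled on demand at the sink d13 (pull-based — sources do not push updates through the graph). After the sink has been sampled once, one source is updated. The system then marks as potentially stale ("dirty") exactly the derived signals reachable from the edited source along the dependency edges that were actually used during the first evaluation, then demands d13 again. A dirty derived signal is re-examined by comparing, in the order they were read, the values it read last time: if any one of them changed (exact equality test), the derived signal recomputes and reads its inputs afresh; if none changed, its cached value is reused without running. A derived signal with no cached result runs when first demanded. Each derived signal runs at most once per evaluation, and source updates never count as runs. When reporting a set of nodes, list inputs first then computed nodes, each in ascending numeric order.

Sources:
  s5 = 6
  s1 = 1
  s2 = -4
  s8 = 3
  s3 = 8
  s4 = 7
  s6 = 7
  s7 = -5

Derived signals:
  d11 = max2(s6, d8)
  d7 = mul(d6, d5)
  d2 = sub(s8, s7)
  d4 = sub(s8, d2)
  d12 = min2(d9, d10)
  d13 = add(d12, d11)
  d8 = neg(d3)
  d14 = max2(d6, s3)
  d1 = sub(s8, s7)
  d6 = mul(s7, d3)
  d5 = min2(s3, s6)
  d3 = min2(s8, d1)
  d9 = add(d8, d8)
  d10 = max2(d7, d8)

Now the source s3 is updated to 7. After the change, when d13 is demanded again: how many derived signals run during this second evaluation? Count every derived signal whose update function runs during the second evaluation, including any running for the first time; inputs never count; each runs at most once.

Run set: d5 (1 run).
The important point: d5 recomputes to an identical value, and the output ends up unchanged.

Initial pass — values computed on the first demand:
  d1 = sub(3, -5) = 8
  d3 = min2(3, 8) = 3
  d5 = min2(8, 7) = 7
  d6 = mul(-5, 3) = -15
  d7 = mul(-15, 7) = -105
  d8 = neg(3) = -3
  d9 = add(-3, -3) = -6
  d10 = max2(-105, -3) = -3
  d11 = max2(7, -3) = 7
  d12 = min2(-6, -3) = -6
  d13 = add(-6, 7) = 1

Second demand — change propagation:
  d5: re-runs because s3 8->7; new result 7 (unchanged).
  d7: re-examined; everything it read last time is the same (d6 unchanged, d5 unchanged) — cache -105 kept, no run.
  d10: re-examined; everything it read last time is the same (d7 unchanged, d8 unchanged) — cache -3 kept, no run.
  d12: re-examined; everything it read last time is the same (d9 unchanged, d10 unchanged) — cache -6 kept, no run.
  d13: re-examined; everything it read last time is the same (d12 unchanged, d11 unchanged) — cache 1 kept, no run.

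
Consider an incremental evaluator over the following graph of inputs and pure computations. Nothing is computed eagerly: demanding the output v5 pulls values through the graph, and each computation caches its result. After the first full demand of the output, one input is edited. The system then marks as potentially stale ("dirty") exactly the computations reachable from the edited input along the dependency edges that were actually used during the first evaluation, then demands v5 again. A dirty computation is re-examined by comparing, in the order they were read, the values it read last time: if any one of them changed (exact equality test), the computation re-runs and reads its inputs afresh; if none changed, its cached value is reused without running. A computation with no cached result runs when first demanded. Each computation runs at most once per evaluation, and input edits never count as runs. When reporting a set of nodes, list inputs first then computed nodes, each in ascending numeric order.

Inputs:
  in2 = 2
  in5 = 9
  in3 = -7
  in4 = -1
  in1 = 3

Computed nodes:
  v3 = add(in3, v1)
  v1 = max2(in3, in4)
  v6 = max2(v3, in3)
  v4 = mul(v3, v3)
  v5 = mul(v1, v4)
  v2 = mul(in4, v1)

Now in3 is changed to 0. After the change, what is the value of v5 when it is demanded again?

v5 now evaluates to 0.

Initial pass — values computed on the first demand:
  v1 = max2(-7, -1) = -1
  v3 = add(-7, -1) = -8
  v4 = mul(-8, -8) = 64
  v5 = mul(-1, 64) = -64

Second demand — change propagation:
  v1: re-runs because in3 -7->0; new result 0.
  v3: re-runs because in3 -7->0; v1 -1->0; new result 0.
  v4: re-runs because v3 -8->0; v3 -8->0; new result 0.
  v5: re-runs because v1 -1->0; v4 64->0; new result 0.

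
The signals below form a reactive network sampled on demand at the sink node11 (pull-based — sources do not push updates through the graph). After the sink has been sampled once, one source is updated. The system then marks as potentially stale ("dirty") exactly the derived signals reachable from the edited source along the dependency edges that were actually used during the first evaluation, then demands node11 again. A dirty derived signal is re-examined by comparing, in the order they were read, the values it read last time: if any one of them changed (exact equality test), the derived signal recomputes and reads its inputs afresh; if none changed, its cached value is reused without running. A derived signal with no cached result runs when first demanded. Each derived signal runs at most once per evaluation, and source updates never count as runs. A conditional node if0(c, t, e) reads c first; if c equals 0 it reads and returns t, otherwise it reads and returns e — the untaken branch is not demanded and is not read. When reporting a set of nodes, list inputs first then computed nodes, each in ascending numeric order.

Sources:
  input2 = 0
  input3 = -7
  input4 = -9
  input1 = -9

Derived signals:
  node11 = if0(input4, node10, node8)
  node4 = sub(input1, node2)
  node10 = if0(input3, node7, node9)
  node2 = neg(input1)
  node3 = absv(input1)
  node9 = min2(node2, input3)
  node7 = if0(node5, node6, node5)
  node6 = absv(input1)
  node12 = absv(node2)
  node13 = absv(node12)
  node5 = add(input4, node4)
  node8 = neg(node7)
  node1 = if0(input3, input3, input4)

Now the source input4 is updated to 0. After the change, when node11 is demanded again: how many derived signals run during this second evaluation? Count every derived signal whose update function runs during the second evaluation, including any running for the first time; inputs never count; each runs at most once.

Initial pass — values computed on the first demand:
  node2 = neg(-9) = 9
  node4 = sub(-9, 9) = -18
  node5 = add(-9, -18) = -27
  node7 = if0(node5=-27 -> else branch node5) = -27
  node8 = neg(-27) = 27
  node11 = if0(input4=-9 -> else branch node8) = 27

Second demand — change propagation:
  node5: dirty yet unreached — the second evaluation never asks for it.
  node7: dirty yet unreached — the second evaluation never asks for it.
  node8: dirty yet unreached — the second evaluation never asks for it.
  node9: newly demanded (no cache) — executes and yields -7.
  node10: newly demanded (no cache) — executes and yields -7.
  node11: re-runs because input4 -9->0; new result -7.

The important point: the flipped condition redirects demand; node5, node7, node8 are left stale, never re-checked.

Run set: node9, node10, node11 (3 run).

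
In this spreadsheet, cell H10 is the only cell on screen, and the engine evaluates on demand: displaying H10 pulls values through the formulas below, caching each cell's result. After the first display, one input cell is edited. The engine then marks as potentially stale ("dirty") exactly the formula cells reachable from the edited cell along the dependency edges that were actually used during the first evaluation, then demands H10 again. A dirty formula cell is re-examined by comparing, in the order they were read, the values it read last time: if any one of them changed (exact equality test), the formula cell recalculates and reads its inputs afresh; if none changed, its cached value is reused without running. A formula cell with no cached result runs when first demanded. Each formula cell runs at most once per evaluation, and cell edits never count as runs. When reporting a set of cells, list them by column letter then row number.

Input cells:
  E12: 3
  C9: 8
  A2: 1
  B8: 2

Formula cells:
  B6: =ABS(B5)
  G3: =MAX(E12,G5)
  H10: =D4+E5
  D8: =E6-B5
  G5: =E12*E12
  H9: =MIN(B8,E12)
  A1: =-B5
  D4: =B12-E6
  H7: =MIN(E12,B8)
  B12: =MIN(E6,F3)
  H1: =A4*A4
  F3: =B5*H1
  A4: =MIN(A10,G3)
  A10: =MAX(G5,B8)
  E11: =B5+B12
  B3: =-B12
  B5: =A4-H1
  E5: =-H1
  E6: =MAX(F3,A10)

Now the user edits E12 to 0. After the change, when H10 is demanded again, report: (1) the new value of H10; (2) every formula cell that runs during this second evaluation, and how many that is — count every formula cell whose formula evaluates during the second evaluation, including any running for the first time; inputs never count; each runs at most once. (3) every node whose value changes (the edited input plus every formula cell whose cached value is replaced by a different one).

H10 now evaluates to -2.
Run set: A4, A10, B5, B12, D4, E5, E6, F3, G3, G5, H1, H10 (12 run).
Changed values: A4, A10, B5, B12, D4, E5, E6, E12, F3, G3, G5, H1, H10.

Initial pass — values computed on the first demand:
  G5 = 3 * 3 = 9
  A10 = MAX(9, 2) = 9
  G3 = MAX(3, 9) = 9
  A4 = MIN(9, 9) = 9
  H1 = 9 * 9 = 81
  B5 = 9 - 81 = -72
  E5 = -(81) = -81
  F3 = -72 * 81 = -5832
  E6 = MAX(-5832, 9) = 9
  B12 = MIN(9, -5832) = -5832
  D4 = -5832 - 9 = -5841
  H10 = -5841 + -81 = -5922

Second demand — change propagation:
  G5: re-runs because E12 3->0; E12 3->0; new result 0.
  A10: re-runs because G5 9->0; new result 2.
  G3: re-runs because E12 3->0; G5 9->0; new result 0.
  A4: re-runs because A10 9->2; G3 9->0; new result 0.
  H1: re-runs because A4 9->0; A4 9->0; new result 0.
  B5: re-runs because A4 9->0; H1 81->0; new result 0.
  E5: re-runs because H1 81->0; new result 0.
  F3: re-runs because B5 -72->0; H1 81->0; new result 0.
  E6: re-runs because F3 -5832->0; A10 9->2; new result 2.
  B12: re-runs because E6 9->2; F3 -5832->0; new result 0.
  D4: re-runs because B12 -5832->0; E6 9->2; new result -2.
  H10: re-runs because D4 -5841->-2; E5 -81->0; new result -2.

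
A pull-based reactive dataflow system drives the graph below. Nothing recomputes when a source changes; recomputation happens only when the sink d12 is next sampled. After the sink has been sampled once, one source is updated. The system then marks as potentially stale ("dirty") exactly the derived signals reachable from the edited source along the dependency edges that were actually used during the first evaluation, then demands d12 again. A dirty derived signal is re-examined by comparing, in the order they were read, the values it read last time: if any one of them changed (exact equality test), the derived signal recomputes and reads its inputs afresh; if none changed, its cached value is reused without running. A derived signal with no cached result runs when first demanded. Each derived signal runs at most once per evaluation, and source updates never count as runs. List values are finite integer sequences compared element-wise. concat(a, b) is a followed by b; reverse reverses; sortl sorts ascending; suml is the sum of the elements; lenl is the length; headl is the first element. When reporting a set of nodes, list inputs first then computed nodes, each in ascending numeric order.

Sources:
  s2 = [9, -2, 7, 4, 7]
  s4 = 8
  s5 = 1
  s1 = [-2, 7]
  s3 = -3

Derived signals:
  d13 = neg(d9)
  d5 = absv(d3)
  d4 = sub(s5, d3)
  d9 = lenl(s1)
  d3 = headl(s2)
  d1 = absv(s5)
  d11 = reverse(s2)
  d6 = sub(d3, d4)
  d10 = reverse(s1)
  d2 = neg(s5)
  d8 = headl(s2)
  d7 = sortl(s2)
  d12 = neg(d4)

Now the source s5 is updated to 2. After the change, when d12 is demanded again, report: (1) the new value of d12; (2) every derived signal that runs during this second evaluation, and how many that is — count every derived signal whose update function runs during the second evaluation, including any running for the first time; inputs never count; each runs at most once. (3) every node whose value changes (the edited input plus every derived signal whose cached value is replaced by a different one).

First evaluation (everything demanded from the output):
  d3 = headl([9, -2, 7, 4, 7]) = 9
  d4 = sub(1, 9) = -8
  d12 = neg(-8) = 8

Propagation after the edit:
  d4: runs — s5 1->2; result -7.
  d12: runs — d4 -8->-7; result 7.

New value of d12: 7.
Derived signals that run: d4, d12 — 2 in total.
Values that change: s5, d4, d12.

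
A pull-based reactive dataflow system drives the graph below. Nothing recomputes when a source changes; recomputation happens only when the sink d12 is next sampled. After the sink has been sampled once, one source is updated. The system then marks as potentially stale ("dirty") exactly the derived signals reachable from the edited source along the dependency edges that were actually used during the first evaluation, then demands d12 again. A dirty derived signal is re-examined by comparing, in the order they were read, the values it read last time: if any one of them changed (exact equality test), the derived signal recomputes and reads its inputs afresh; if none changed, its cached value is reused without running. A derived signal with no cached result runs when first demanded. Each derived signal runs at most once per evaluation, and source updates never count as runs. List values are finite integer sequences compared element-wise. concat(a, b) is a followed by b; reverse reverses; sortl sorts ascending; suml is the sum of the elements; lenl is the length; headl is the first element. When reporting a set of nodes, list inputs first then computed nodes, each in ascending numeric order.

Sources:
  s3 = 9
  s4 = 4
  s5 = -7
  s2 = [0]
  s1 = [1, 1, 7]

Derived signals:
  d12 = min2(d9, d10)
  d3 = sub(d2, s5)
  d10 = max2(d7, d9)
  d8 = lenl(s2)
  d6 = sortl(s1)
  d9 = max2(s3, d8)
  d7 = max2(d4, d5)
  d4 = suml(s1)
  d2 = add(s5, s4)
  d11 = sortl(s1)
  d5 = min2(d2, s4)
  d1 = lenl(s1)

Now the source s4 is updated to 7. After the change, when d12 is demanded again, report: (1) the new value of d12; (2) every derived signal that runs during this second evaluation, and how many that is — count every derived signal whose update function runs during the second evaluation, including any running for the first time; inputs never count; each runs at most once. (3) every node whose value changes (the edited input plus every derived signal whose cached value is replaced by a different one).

First evaluation (everything demanded from the output):
  d2 = add(-7, 4) = -3
  d4 = suml([1, 1, 7]) = 9
  d5 = min2(-3, 4) = -3
  d7 = max2(9, -3) = 9
  d8 = lenl([0]) = 1
  d9 = max2(9, 1) = 9
  d10 = max2(9, 9) = 9
  d12 = min2(9, 9) = 9

Propagation after the edit:
  d2: runs — s4 4->7; result 0.
  d5: runs — d2 -3->0; s4 4->7; result 0.
  d7: runs — d5 -3->0; result 9 (same value as before).
  d10: checked — values it read are unchanged (d7 unchanged, d9 unchanged); reused cached 9 without running.
  d12: checked — values it read are unchanged (d9 unchanged, d10 unchanged); reused cached 9 without running.

Key observation: the change is absorbed at d7 — it re-runs but produces the same value, and the output's value is unchanged.

New value of d12: 9.
Derived signals that run: d2, d5, d7 — 3 in total.
Values that change: s4, d2, d5.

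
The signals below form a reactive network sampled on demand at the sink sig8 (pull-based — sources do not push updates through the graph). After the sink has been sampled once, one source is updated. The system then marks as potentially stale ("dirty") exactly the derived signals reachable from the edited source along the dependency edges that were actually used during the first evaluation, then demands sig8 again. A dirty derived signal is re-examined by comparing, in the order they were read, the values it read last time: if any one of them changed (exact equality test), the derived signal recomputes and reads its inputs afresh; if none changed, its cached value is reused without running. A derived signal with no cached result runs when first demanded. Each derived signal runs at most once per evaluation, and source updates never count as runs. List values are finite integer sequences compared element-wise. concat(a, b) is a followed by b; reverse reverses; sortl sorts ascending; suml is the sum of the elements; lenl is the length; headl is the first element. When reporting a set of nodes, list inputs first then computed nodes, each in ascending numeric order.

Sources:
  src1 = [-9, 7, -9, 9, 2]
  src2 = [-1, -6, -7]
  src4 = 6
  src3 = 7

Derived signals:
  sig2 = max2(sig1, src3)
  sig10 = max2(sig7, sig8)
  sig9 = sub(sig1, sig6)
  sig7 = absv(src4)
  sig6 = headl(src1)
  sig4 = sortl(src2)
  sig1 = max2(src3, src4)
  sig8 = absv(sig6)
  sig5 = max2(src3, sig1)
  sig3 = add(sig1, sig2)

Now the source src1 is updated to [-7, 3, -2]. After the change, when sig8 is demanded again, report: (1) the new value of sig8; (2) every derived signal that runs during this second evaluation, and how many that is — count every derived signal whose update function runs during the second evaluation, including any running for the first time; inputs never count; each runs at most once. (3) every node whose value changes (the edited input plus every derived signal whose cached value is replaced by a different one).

sig8 now evaluates to 7.
Run set: sig6, sig8 (2 run).
Changed values: src1, sig6, sig8.

Initial pass — values computed on the first demand:
  sig6 = headl([-9, 7, -9, 9, 2]) = -9
  sig8 = absv(-9) = 9

Second demand — change propagation:
  sig6: re-runs because src1 [-9, 7, -9, 9, 2]->[-7, 3, -2]; new result -7.
  sig8: re-runs because sig6 -9->-7; new result 7.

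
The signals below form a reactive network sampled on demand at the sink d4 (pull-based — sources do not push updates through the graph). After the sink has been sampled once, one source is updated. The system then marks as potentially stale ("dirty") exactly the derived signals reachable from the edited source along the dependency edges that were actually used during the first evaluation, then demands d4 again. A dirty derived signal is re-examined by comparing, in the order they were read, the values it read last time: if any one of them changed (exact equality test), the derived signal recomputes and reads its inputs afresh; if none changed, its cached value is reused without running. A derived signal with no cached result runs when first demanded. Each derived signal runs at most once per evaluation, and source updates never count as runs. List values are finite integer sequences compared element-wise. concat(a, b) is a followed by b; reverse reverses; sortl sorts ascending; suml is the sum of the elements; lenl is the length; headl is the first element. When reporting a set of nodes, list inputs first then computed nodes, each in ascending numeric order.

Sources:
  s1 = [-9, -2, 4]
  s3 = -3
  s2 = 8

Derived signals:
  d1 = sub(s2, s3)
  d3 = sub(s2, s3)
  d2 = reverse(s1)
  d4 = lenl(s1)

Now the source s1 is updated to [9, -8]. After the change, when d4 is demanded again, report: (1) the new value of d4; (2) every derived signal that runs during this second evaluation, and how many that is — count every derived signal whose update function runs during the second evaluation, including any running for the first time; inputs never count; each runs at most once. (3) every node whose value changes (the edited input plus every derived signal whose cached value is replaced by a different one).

Initial pass — values computed on the first demand:
  d4 = lenl([-9, -2, 4]) = 3

Second demand — change propagation:
  d4: re-runs because s1 [-9, -2, 4]->[9, -8]; new result 2.

d4 now evaluates to 2.
Run set: d4 (1 run).
Changed values: s1, d4.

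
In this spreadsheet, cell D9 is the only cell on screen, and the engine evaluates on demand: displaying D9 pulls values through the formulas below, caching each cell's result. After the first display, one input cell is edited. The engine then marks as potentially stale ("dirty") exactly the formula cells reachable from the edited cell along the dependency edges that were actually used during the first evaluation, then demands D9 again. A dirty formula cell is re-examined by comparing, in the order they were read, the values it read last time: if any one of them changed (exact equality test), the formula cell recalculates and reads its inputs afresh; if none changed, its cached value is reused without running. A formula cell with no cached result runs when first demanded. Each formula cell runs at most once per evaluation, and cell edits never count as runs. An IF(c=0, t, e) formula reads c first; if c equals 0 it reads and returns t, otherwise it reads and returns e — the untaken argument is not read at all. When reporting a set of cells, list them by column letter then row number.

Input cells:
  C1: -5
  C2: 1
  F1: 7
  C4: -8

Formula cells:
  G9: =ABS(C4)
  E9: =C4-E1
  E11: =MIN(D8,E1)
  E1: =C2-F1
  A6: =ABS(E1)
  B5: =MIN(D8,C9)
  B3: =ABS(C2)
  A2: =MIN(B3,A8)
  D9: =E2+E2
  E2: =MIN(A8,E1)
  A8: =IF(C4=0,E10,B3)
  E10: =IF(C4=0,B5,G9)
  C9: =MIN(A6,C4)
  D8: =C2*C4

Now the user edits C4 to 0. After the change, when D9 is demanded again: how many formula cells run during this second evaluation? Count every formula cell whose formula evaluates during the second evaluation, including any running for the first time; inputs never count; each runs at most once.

Run set: A6, A8, B5, C9, D8, E2, E10 (7 run).
The important point: the flipped condition pulls in fresh nodes; A6, B5, C9, D8, E10 run for the first time.

Initial pass — values computed on the first demand:
  B3 = ABS(1) = 1
  A8 = IF(C4=0: C4=-8 -> else branch B3) = 1
  E1 = 1 - 7 = -6
  E2 = MIN(1, -6) = -6
  D9 = -6 + -6 = -12

Second demand — change propagation:
  A6: newly demanded (no cache) — executes and yields 6.
  C9: newly demanded (no cache) — executes and yields 0.
  D8: newly demanded (no cache) — executes and yields 0.
  B5: newly demanded (no cache) — executes and yields 0.
  E10: newly demanded (no cache) — executes and yields 0.
  A8: re-runs because C4 -8->0; new result 0.
  E2: re-runs because A8 1->0; new result -6 (unchanged).
  D9: re-examined; everything it read last time is the same (E2 unchanged, E2 unchanged) — cache -12 kept, no run.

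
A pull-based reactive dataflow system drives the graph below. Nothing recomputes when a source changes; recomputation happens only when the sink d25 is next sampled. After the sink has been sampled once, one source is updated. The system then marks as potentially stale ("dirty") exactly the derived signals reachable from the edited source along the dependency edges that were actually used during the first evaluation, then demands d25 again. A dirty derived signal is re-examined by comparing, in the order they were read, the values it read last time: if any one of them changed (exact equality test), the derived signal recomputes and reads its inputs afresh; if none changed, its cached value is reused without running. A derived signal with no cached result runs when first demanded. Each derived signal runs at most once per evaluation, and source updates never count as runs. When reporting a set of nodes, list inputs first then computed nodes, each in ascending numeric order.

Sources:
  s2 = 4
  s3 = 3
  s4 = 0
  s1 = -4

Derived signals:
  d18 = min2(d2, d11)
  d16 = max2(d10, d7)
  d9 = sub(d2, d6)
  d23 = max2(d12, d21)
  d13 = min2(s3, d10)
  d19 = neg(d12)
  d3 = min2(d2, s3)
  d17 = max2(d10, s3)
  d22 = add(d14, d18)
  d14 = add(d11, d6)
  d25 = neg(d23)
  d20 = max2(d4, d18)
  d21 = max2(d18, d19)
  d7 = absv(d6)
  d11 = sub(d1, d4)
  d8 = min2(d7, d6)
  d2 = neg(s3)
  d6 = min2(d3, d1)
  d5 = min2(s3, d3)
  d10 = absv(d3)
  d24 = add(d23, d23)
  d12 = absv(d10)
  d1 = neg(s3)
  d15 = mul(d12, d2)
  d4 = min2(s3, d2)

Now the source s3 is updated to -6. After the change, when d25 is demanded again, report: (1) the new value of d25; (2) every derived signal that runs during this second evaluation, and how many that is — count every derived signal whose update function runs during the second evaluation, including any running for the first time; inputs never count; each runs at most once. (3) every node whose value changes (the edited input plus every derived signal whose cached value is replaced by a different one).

New value of d25: -6.
Derived signals that run: d1, d2, d3, d4, d10, d11, d12, d18, d19, d21, d23, d25 — 12 in total.
Values that change: s3, d1, d2, d3, d4, d10, d11, d12, d18, d19, d21, d23, d25.

First evaluation (everything demanded from the output):
  d1 = neg(3) = -3
  d2 = neg(3) = -3
  d3 = min2(-3, 3) = -3
  d4 = min2(3, -3) = -3
  d10 = absv(-3) = 3
  d11 = sub(-3, -3) = 0
  d12 = absv(3) = 3
  d18 = min2(-3, 0) = -3
  d19 = neg(3) = -3
  d21 = max2(-3, -3) = -3
  d23 = max2(3, -3) = 3
  d25 = neg(3) = -3

Propagation after the edit:
  d1: runs — s3 3->-6; result 6.
  d2: runs — s3 3->-6; result 6.
  d3: runs — d2 -3->6; s3 3->-6; result -6.
  d4: runs — s3 3->-6; d2 -3->6; result -6.
  d10: runs — d3 -3->-6; result 6.
  d11: runs — d1 -3->6; d4 -3->-6; result 12.
  d12: runs — d10 3->6; result 6.
  d18: runs — d2 -3->6; d11 0->12; result 6.
  d19: runs — d12 3->6; result -6.
  d21: runs — d18 -3->6; d19 -3->-6; result 6.
  d23: runs — d12 3->6; d21 -3->6; result 6.
  d25: runs — d23 3->6; result -6.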